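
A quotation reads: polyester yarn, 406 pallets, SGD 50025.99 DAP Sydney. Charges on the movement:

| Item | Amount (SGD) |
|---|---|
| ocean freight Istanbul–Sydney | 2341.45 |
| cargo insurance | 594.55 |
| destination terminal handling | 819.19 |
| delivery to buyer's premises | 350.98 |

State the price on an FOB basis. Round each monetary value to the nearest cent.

From DAP to FOB, the seller no longer bears: freight, insurance, destination terminal, delivery.
FOB price = 50025.99 − 2341.45 − 594.55 − 819.19 − 350.98 = 45919.82

FOB price: SGD 45919.82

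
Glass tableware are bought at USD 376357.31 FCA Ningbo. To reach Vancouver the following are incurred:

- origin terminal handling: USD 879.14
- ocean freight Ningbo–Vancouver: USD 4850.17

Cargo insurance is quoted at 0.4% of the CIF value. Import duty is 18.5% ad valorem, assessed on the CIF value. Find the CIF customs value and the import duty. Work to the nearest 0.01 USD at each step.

Let C be the CIF value. C = FCA price + pre-shipment costs + freight + 0.4% × C
C − 0.4% × C = 376357.31 + 879.14 + 4850.17
0.996 × C = 382086.62
C = 382086.62 / 0.996 = 383621.10
Insurance premium = 0.4% × 383621.10 = 1534.48
Import duty = 383621.10 × 18.5% = 70969.90

CIF value: USD 383621.10; import duty: USD 70969.90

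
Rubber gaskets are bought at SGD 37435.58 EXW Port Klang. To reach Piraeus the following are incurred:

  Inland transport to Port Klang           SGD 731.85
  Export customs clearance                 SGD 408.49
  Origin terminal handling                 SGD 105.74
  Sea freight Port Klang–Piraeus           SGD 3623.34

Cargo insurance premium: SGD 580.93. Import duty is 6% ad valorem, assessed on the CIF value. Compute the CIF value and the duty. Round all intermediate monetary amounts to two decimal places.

CIF = EXW price + pre-shipment costs + freight + insurance
CIF = 37435.58 + 731.85 + 408.49 + 105.74 + 3623.34 + 580.93 = 42885.93
Import duty = 42885.93 × 6% = 2573.16

CIF value: SGD 42885.93; import duty: SGD 2573.16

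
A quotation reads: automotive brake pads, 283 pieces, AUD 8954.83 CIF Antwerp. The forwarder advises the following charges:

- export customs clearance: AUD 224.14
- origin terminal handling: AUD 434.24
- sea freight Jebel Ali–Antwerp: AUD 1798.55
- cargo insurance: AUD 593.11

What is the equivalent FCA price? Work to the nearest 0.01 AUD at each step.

Not relevant to the conversion: export clearance — on the seller under both CIF and FCA; already in the CIF price and stays in the FCA price.
From CIF to FCA, the seller no longer bears: origin terminal, freight, insurance.
FCA price = 8954.83 − 434.24 − 1798.55 − 593.11 = 6128.93

FCA price: AUD 6128.93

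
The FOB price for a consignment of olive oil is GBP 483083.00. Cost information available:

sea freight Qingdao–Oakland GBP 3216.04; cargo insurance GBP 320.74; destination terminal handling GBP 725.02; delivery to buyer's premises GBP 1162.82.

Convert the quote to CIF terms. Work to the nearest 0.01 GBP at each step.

CIF price: GBP 486619.78

Not relevant to the conversion: destination terminal, delivery — on the buyer under both terms; not part of either seller's price.
From FOB to CIF, the seller additionally bears: freight, insurance.
CIF price = 483083.00 + 3216.04 + 320.74 = 486619.78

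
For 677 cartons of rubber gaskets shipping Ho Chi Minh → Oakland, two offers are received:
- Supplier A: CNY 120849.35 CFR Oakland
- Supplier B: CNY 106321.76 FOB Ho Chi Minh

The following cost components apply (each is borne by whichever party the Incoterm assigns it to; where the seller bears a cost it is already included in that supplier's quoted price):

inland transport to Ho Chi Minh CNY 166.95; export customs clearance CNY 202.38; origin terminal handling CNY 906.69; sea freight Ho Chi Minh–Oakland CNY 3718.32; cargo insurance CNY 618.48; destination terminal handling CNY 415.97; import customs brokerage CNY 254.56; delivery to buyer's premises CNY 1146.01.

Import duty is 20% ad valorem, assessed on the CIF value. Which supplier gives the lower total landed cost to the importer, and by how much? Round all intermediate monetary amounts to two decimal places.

Supplier A (CFR):
CIF value = CFR price + insurance = 120849.35 + 618.48 = 121467.83
Import duty = 121467.83 × 20% = 24293.57
Buyer bears (A): 618.48 + 415.97 + 254.56 + 1146.01 = 2435.02
Landed cost (A) = invoice 120849.35 + 2435.02 + duty 24293.57 = 147577.94
Supplier B (FOB):
CIF value = FOB price + freight + insurance = 106321.76 + 3718.32 + 618.48 = 110658.56
Import duty = 110658.56 × 20% = 22131.71
Buyer bears (B): 3718.32 + 618.48 + 415.97 + 254.56 + 1146.01 = 6153.34
Landed cost (B) = invoice 106321.76 + 6153.34 + duty 22131.71 = 134606.81
Difference = |147577.94 − 134606.81| = 12971.13

Supplier B is cheaper by CNY 12971.13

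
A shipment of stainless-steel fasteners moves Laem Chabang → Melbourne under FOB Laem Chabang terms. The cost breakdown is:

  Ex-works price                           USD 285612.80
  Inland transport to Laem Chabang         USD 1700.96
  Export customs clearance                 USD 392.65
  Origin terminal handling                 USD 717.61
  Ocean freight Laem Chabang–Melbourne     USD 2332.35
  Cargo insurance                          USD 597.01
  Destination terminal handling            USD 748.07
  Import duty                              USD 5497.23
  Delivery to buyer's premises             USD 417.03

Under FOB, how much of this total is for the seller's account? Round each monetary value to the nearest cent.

FOB: the seller bears costs until goods are on board at the origin port; the buyer bears freight, insurance and all costs thereafter.
Seller's account: goods 285612.80 + inland to port 1700.96 + export clearance 392.65 + origin terminal 717.61 = 288424.02
Buyer's account: freight 2332.35 + insurance 597.01 + destination terminal 748.07 + duty 5497.23 + delivery 417.03 = 9591.69

Seller's account: USD 288424.02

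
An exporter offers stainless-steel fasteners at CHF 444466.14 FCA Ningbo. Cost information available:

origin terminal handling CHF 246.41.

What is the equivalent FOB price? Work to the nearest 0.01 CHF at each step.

FOB price: CHF 444712.55

From FCA to FOB, the seller additionally bears: origin terminal.
FOB price = 444466.14 + 246.41 = 444712.55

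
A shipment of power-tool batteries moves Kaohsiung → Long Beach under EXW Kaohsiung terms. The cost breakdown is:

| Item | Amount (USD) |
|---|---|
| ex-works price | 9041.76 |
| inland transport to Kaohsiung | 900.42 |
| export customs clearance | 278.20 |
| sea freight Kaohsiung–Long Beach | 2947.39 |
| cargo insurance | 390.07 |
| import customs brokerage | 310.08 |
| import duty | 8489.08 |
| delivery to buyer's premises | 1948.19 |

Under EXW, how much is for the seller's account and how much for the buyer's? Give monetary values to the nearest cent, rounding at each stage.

Seller: USD 9041.76; buyer: USD 15263.43

EXW: the seller makes goods available at their premises; the buyer bears all onward costs.
Seller's account: goods 9041.76 = 9041.76
Buyer's account: inland to port 900.42 + export clearance 278.20 + freight 2947.39 + insurance 390.07 + brokerage 310.08 + duty 8489.08 + delivery 1948.19 = 15263.43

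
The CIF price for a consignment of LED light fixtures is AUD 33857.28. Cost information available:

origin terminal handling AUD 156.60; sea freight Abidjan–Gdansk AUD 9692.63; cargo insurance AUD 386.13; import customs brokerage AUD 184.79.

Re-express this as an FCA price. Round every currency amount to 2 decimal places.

Not relevant to the conversion: brokerage — on the buyer under both terms; not part of either seller's price.
From CIF to FCA, the seller no longer bears: origin terminal, freight, insurance.
FCA price = 33857.28 − 156.60 − 9692.63 − 386.13 = 23621.92

FCA price: AUD 23621.92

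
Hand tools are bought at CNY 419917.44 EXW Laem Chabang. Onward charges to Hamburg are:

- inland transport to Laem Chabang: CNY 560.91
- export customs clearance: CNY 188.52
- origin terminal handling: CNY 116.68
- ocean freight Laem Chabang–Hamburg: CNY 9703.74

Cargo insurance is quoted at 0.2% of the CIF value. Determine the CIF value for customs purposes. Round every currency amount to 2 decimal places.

Let C be the CIF value. C = EXW price + pre-shipment costs + freight + 0.2% × C
C − 0.2% × C = 419917.44 + 560.91 + 188.52 + 116.68 + 9703.74
0.998 × C = 430487.29
C = 430487.29 / 0.998 = 431349.99
Insurance premium = 0.2% × 431349.99 = 862.70

CIF value: CNY 431349.99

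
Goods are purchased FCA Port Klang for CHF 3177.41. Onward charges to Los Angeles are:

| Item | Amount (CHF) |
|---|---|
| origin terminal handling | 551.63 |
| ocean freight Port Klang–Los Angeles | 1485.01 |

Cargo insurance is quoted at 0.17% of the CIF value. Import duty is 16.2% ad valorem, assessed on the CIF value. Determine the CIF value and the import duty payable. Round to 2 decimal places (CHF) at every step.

Let C be the CIF value. C = FCA price + pre-shipment costs + freight + 0.17% × C
C − 0.17% × C = 3177.41 + 551.63 + 1485.01
0.9983 × C = 5214.05
C = 5214.05 / 0.9983 = 5222.93
Insurance premium = 0.17% × 5222.93 = 8.88
Import duty = 5222.93 × 16.2% = 846.11

CIF value: CHF 5222.93; import duty: CHF 846.11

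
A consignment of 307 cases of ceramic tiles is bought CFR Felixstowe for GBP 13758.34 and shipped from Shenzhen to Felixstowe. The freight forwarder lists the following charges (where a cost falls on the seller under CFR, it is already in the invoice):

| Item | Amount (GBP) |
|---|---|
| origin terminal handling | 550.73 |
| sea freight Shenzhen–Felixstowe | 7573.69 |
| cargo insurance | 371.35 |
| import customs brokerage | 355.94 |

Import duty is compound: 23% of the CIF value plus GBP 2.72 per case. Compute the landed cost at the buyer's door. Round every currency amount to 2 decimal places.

CFR: the seller pays costs through ocean freight to the destination port, but not insurance.
Already in the invoice (seller's account under CFR): origin terminal, freight — exclude.
CIF value = CFR price + insurance = 13758.34 + 371.35 = 14129.69
Ad valorem component: 14129.69 × 23% = 3249.83
Specific component: 307 × 2.72 = 835.04
Import duty = 3249.83 + 835.04 = 4084.87
Buyer bears: insurance 371.35 + brokerage 355.94 + duty 4084.87 = 4812.16
Landed cost = invoice 13758.34 + 4812.16 = 18570.50

Total landed cost: GBP 18570.50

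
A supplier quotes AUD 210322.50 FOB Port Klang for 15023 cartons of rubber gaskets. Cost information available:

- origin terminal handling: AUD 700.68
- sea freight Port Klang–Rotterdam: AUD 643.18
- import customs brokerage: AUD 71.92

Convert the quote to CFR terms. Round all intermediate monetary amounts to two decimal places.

Not relevant to the conversion: origin terminal — on the seller under both FOB and CFR; already in the FOB price and stays in the CFR price. brokerage — on the buyer under both terms; not part of either seller's price.
From FOB to CFR, the seller additionally bears: freight.
CFR price = 210322.50 + 643.18 = 210965.68

CFR price: AUD 210965.68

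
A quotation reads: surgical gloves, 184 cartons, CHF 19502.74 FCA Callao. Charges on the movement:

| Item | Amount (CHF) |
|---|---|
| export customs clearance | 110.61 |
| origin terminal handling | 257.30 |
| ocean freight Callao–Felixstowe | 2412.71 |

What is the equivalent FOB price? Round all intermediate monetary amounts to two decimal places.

Not relevant to the conversion: export clearance — on the seller under both FCA and FOB; already in the FCA price and stays in the FOB price. freight — on the buyer under both terms; not part of either seller's price.
From FCA to FOB, the seller additionally bears: origin terminal.
FOB price = 19502.74 + 257.30 = 19760.04

FOB price: CHF 19760.04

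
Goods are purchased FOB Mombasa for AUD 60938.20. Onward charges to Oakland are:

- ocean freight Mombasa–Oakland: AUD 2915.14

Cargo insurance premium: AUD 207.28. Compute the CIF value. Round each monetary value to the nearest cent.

CIF value: AUD 64060.62

CIF = FOB price + freight + insurance
CIF = 60938.20 + 2915.14 + 207.28 = 64060.62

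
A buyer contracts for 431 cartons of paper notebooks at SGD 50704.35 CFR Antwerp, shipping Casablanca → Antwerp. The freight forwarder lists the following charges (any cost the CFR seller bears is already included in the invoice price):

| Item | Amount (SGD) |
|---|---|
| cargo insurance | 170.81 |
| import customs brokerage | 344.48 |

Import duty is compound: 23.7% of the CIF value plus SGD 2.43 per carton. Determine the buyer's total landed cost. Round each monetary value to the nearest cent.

CFR: the seller pays costs through ocean freight to the destination port, but not insurance.
CIF value = CFR price + insurance = 50704.35 + 170.81 = 50875.16
Ad valorem component: 50875.16 × 23.7% = 12057.41
Specific component: 431 × 2.43 = 1047.33
Import duty = 12057.41 + 1047.33 = 13104.74
Buyer bears: insurance 170.81 + brokerage 344.48 + duty 13104.74 = 13620.03
Landed cost = invoice 50704.35 + 13620.03 = 64324.38

Total landed cost: SGD 64324.38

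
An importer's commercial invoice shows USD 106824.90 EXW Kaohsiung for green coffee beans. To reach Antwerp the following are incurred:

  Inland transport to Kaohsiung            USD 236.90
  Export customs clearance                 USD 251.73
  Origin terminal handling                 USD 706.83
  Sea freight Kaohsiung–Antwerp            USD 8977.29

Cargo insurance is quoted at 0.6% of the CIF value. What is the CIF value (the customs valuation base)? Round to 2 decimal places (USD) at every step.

CIF value: USD 117703.87

Let C be the CIF value. C = EXW price + pre-shipment costs + freight + 0.6% × C
C − 0.6% × C = 106824.90 + 236.90 + 251.73 + 706.83 + 8977.29
0.994 × C = 116997.65
C = 116997.65 / 0.994 = 117703.87
Insurance premium = 0.6% × 117703.87 = 706.22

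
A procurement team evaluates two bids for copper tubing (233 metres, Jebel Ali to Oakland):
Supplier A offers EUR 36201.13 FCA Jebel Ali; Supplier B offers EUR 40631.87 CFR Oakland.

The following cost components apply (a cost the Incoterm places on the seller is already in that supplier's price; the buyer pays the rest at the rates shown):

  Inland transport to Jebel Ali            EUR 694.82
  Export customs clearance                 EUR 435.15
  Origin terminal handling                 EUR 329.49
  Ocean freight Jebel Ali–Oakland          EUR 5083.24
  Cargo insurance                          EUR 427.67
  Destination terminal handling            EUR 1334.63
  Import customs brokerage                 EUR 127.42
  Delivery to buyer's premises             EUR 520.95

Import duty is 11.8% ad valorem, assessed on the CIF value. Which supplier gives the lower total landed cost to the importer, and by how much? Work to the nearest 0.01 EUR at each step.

Supplier A (FCA):
CIF value = FCA price + origin terminal + freight + insurance = 36201.13 + 329.49 + 5083.24 + 427.67 = 42041.53
Import duty = 42041.53 × 11.8% = 4960.90
Buyer bears (A): 329.49 + 5083.24 + 427.67 + 1334.63 + 127.42 + 520.95 = 7823.40
Landed cost (A) = invoice 36201.13 + 7823.40 + duty 4960.90 = 48985.43
Supplier B (CFR):
CIF value = CFR price + insurance = 40631.87 + 427.67 = 41059.54
Import duty = 41059.54 × 11.8% = 4845.03
Buyer bears (B): 427.67 + 1334.63 + 127.42 + 520.95 = 2410.67
Landed cost (B) = invoice 40631.87 + 2410.67 + duty 4845.03 = 47887.57
Difference = |48985.43 − 47887.57| = 1097.86

Supplier B is cheaper by EUR 1097.86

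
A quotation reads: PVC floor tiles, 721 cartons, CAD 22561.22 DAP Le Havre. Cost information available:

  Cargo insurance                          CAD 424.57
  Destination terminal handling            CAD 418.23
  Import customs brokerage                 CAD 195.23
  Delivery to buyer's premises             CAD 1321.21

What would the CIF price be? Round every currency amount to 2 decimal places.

Not relevant to the conversion: insurance — on the seller under both DAP and CIF; already in the DAP price and stays in the CIF price. brokerage — on the buyer under both terms; not part of either seller's price.
From DAP to CIF, the seller no longer bears: destination terminal, delivery.
CIF price = 22561.22 − 418.23 − 1321.21 = 20821.78

CIF price: CAD 20821.78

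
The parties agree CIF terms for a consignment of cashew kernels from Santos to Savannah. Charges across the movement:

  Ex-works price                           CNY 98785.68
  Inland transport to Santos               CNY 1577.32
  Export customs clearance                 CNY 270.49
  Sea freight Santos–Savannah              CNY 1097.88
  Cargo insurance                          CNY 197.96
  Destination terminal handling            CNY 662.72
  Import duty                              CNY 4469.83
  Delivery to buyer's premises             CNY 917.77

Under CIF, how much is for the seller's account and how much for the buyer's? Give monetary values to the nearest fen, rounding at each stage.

Seller: CNY 101929.33; buyer: CNY 6050.32

CIF: the seller pays costs through ocean freight and marine insurance to the destination port.
Seller's account: goods 98785.68 + inland to port 1577.32 + export clearance 270.49 + freight 1097.88 + insurance 197.96 = 101929.33
Buyer's account: destination terminal 662.72 + duty 4469.83 + delivery 917.77 = 6050.32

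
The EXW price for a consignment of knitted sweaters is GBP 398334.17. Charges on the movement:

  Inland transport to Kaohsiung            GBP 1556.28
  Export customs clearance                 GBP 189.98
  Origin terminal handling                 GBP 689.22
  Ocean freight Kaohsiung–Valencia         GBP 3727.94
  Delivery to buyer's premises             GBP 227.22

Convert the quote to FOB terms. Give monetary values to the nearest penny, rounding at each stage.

Not relevant to the conversion: delivery, freight — on the buyer under both terms; not part of either seller's price.
From EXW to FOB, the seller additionally bears: inland to port, export clearance, origin terminal.
FOB price = 398334.17 + 1556.28 + 189.98 + 689.22 = 400769.65

FOB price: GBP 400769.65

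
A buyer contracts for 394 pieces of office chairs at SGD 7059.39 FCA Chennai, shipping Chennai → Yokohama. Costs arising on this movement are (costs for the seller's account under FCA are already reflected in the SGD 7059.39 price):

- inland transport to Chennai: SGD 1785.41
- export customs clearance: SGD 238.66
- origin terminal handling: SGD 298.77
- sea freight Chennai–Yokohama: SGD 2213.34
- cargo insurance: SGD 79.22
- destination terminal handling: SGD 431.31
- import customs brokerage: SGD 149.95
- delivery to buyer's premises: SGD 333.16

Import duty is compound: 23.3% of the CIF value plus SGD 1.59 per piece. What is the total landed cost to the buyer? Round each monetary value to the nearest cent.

FCA: the seller delivers export-cleared goods to the carrier; the buyer bears costs from that point.
Already in the invoice (seller's account under FCA): inland to port, export clearance — exclude.
CIF value = FCA price + origin terminal + freight + insurance = 7059.39 + 298.77 + 2213.34 + 79.22 = 9650.72
Ad valorem component: 9650.72 × 23.3% = 2248.62
Specific component: 394 × 1.59 = 626.46
Import duty = 2248.62 + 626.46 = 2875.08
Buyer bears: origin terminal 298.77 + freight 2213.34 + insurance 79.22 + destination terminal 431.31 + brokerage 149.95 + delivery 333.16 + duty 2875.08 = 6380.83
Landed cost = invoice 7059.39 + 6380.83 = 13440.22

Total landed cost: SGD 13440.22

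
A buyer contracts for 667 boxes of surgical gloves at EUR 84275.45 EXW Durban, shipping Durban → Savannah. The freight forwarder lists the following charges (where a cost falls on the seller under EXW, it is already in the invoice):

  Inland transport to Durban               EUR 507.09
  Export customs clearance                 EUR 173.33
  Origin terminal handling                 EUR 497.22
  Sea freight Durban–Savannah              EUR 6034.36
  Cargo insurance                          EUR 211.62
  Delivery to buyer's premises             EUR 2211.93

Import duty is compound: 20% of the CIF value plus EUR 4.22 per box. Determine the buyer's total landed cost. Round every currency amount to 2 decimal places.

Total landed cost: EUR 115065.55

EXW: the seller makes goods available at their premises; the buyer bears all onward costs.
CIF value = EXW price + inland to port + export clearance + origin terminal + freight + insurance = 84275.45 + 507.09 + 173.33 + 497.22 + 6034.36 + 211.62 = 91699.07
Ad valorem component: 91699.07 × 20% = 18339.81
Specific component: 667 × 4.22 = 2814.74
Import duty = 18339.81 + 2814.74 = 21154.55
Buyer bears: inland to port 507.09 + export clearance 173.33 + origin terminal 497.22 + freight 6034.36 + insurance 211.62 + delivery 2211.93 + duty 21154.55 = 30790.10
Landed cost = invoice 84275.45 + 30790.10 = 115065.55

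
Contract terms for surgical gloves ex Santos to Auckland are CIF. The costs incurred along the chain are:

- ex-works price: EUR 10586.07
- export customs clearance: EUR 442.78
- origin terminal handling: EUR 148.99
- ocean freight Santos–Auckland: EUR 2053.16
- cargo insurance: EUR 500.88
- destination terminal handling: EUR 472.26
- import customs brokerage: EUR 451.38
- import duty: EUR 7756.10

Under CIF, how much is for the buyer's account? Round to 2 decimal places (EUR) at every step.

Buyer's account: EUR 8679.74

CIF: the seller pays costs through ocean freight and marine insurance to the destination port.
Seller's account: goods 10586.07 + export clearance 442.78 + origin terminal 148.99 + freight 2053.16 + insurance 500.88 = 13731.88
Buyer's account: destination terminal 472.26 + brokerage 451.38 + duty 7756.10 = 8679.74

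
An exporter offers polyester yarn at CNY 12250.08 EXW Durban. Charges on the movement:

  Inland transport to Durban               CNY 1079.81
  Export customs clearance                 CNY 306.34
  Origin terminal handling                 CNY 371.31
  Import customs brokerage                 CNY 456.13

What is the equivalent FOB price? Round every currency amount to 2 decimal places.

FOB price: CNY 14007.54

Not relevant to the conversion: brokerage — on the buyer under both terms; not part of either seller's price.
From EXW to FOB, the seller additionally bears: inland to port, export clearance, origin terminal.
FOB price = 12250.08 + 1079.81 + 306.34 + 371.31 = 14007.54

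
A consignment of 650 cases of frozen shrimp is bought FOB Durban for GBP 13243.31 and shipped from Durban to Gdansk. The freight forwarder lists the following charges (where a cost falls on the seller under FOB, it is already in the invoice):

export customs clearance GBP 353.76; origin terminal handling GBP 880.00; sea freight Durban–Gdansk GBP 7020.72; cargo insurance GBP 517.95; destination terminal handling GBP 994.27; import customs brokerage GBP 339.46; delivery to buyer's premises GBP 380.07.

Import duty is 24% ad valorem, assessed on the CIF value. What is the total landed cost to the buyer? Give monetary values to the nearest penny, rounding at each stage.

Total landed cost: GBP 27483.46

FOB: the seller bears costs until goods are on board at the origin port; the buyer bears freight, insurance and all costs thereafter.
Already in the invoice (seller's account under FOB): export clearance, origin terminal — exclude.
CIF value = FOB price + freight + insurance = 13243.31 + 7020.72 + 517.95 = 20781.98
Import duty = 20781.98 × 24% = 4987.68
Buyer bears: freight 7020.72 + insurance 517.95 + destination terminal 994.27 + brokerage 339.46 + delivery 380.07 + duty 4987.68 = 14240.15
Landed cost = invoice 13243.31 + 14240.15 = 27483.46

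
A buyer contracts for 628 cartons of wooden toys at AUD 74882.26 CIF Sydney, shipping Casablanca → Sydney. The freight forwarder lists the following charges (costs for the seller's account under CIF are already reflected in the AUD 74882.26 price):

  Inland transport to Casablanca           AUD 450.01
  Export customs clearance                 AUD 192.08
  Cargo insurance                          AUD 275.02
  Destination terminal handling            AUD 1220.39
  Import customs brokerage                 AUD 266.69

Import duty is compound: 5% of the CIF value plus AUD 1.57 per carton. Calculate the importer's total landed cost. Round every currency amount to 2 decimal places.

Total landed cost: AUD 81099.41

CIF: the seller pays costs through ocean freight and marine insurance to the destination port.
Already in the invoice (seller's account under CIF): inland to port, export clearance, insurance — exclude.
The CIF price already equals the CIF value: 74882.26
Ad valorem component: 74882.26 × 5% = 3744.11
Specific component: 628 × 1.57 = 985.96
Import duty = 3744.11 + 985.96 = 4730.07
Buyer bears: destination terminal 1220.39 + brokerage 266.69 + duty 4730.07 = 6217.15
Landed cost = invoice 74882.26 + 6217.15 = 81099.41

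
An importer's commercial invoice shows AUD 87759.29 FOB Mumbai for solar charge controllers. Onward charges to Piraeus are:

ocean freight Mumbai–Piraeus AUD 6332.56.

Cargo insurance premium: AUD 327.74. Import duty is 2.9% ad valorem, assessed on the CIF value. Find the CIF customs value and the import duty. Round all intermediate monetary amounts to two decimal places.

CIF = FOB price + freight + insurance
CIF = 87759.29 + 6332.56 + 327.74 = 94419.59
Import duty = 94419.59 × 2.9% = 2738.17

CIF value: AUD 94419.59; import duty: AUD 2738.17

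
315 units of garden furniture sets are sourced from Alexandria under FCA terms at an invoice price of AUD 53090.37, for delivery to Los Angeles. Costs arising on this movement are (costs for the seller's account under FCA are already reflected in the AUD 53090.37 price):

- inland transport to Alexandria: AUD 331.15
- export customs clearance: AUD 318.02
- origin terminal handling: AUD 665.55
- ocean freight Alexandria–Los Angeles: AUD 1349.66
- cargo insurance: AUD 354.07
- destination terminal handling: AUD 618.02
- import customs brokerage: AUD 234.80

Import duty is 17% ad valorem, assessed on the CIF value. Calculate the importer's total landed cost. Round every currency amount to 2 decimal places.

Total landed cost: AUD 65740.61

FCA: the seller delivers export-cleared goods to the carrier; the buyer bears costs from that point.
Already in the invoice (seller's account under FCA): inland to port, export clearance — exclude.
CIF value = FCA price + origin terminal + freight + insurance = 53090.37 + 665.55 + 1349.66 + 354.07 = 55459.65
Import duty = 55459.65 × 17% = 9428.14
Buyer bears: origin terminal 665.55 + freight 1349.66 + insurance 354.07 + destination terminal 618.02 + brokerage 234.80 + duty 9428.14 = 12650.24
Landed cost = invoice 53090.37 + 12650.24 = 65740.61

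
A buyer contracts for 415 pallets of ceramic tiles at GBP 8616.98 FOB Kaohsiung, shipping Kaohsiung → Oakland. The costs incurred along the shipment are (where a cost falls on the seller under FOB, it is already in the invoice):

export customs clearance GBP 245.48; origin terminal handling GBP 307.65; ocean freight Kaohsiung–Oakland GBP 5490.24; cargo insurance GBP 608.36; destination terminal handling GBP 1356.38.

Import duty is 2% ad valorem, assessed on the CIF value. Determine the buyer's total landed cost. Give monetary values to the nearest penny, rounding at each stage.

Total landed cost: GBP 16366.27

FOB: the seller bears costs until goods are on board at the origin port; the buyer bears freight, insurance and all costs thereafter.
Already in the invoice (seller's account under FOB): export clearance, origin terminal — exclude.
CIF value = FOB price + freight + insurance = 8616.98 + 5490.24 + 608.36 = 14715.58
Import duty = 14715.58 × 2% = 294.31
Buyer bears: freight 5490.24 + insurance 608.36 + destination terminal 1356.38 + duty 294.31 = 7749.29
Landed cost = invoice 8616.98 + 7749.29 = 16366.27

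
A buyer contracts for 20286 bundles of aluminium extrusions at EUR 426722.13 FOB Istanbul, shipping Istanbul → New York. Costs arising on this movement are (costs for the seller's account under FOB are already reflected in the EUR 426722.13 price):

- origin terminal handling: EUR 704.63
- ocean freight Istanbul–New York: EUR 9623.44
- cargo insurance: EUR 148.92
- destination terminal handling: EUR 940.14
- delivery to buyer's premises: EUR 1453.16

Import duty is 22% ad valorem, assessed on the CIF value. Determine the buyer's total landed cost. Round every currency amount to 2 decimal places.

FOB: the seller bears costs until goods are on board at the origin port; the buyer bears freight, insurance and all costs thereafter.
Already in the invoice (seller's account under FOB): origin terminal — exclude.
CIF value = FOB price + freight + insurance = 426722.13 + 9623.44 + 148.92 = 436494.49
Import duty = 436494.49 × 22% = 96028.79
Buyer bears: freight 9623.44 + insurance 148.92 + destination terminal 940.14 + delivery 1453.16 + duty 96028.79 = 108194.45
Landed cost = invoice 426722.13 + 108194.45 = 534916.58

Total landed cost: EUR 534916.58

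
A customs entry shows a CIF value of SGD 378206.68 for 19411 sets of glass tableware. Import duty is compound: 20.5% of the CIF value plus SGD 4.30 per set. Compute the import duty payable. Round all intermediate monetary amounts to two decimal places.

Ad valorem component: 378206.68 × 20.5% = 77532.37
Specific component: 19411 × 4.30 = 83467.30
Import duty = 77532.37 + 83467.30 = 160999.67

Import duty: SGD 160999.67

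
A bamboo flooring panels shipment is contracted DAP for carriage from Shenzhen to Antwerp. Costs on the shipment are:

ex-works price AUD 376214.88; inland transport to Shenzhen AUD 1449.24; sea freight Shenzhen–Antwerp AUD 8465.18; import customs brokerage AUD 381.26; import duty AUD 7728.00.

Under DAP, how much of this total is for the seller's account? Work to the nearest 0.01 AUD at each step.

Seller's account: AUD 386129.30

DAP: the seller bears all costs to the named destination except import duty and clearance.
Seller's account: goods 376214.88 + inland to port 1449.24 + freight 8465.18 = 386129.30
Buyer's account: brokerage 381.26 + duty 7728.00 = 8109.26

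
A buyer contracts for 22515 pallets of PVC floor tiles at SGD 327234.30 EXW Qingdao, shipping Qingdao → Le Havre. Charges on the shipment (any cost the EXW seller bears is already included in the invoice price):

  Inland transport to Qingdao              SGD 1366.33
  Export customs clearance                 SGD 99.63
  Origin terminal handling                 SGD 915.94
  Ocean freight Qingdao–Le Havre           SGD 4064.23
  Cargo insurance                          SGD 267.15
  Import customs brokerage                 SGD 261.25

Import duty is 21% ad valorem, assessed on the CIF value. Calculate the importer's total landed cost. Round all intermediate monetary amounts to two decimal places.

EXW: the seller makes goods available at their premises; the buyer bears all onward costs.
CIF value = EXW price + inland to port + export clearance + origin terminal + freight + insurance = 327234.30 + 1366.33 + 99.63 + 915.94 + 4064.23 + 267.15 = 333947.58
Import duty = 333947.58 × 21% = 70128.99
Buyer bears: inland to port 1366.33 + export clearance 99.63 + origin terminal 915.94 + freight 4064.23 + insurance 267.15 + brokerage 261.25 + duty 70128.99 = 77103.52
Landed cost = invoice 327234.30 + 77103.52 = 404337.82

Total landed cost: SGD 404337.82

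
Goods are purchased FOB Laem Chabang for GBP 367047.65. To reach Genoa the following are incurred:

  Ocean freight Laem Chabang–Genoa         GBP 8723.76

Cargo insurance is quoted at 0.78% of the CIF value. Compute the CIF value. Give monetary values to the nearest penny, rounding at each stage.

CIF value: GBP 378725.47

Let C be the CIF value. C = FOB price + freight + 0.78% × C
C − 0.78% × C = 367047.65 + 8723.76
0.9922 × C = 375771.41
C = 375771.41 / 0.9922 = 378725.47
Insurance premium = 0.78% × 378725.47 = 2954.06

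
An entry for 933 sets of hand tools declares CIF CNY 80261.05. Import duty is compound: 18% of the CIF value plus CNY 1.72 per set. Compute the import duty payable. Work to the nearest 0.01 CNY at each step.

Import duty: CNY 16051.75

Ad valorem component: 80261.05 × 18% = 14446.99
Specific component: 933 × 1.72 = 1604.76
Import duty = 14446.99 + 1604.76 = 16051.75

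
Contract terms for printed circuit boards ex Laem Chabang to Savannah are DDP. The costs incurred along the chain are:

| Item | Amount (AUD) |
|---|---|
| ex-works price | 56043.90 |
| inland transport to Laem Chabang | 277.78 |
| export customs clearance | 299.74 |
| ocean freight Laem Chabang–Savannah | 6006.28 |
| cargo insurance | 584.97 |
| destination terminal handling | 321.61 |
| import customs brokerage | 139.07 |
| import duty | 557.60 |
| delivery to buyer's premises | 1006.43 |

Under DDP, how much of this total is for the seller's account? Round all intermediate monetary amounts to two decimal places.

Seller's account: AUD 65237.38

DDP: the seller bears all costs including import duty.
Seller's account: goods 56043.90 + inland to port 277.78 + export clearance 299.74 + freight 6006.28 + insurance 584.97 + destination terminal 321.61 + brokerage 139.07 + duty 557.60 + delivery 1006.43 = 65237.38
Buyer's account: 0.00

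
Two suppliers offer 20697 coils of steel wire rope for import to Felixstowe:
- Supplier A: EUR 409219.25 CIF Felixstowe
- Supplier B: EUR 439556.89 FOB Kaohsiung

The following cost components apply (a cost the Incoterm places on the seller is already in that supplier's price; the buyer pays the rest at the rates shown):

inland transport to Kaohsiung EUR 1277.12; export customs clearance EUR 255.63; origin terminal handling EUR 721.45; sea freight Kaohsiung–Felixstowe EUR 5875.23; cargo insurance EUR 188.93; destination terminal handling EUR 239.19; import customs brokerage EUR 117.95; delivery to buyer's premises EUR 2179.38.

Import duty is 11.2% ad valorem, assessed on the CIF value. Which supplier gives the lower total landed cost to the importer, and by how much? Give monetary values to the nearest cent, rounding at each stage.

Supplier A is cheaper by EUR 40478.80

Supplier A (CIF):
The CIF price already equals the CIF value: 409219.25
Import duty = 409219.25 × 11.2% = 45832.56
Buyer bears (A): 239.19 + 117.95 + 2179.38 = 2536.52
Landed cost (A) = invoice 409219.25 + 2536.52 + duty 45832.56 = 457588.33
Supplier B (FOB):
CIF value = FOB price + freight + insurance = 439556.89 + 5875.23 + 188.93 = 445621.05
Import duty = 445621.05 × 11.2% = 49909.56
Buyer bears (B): 5875.23 + 188.93 + 239.19 + 117.95 + 2179.38 = 8600.68
Landed cost (B) = invoice 439556.89 + 8600.68 + duty 49909.56 = 498067.13
Difference = |457588.33 − 498067.13| = 40478.80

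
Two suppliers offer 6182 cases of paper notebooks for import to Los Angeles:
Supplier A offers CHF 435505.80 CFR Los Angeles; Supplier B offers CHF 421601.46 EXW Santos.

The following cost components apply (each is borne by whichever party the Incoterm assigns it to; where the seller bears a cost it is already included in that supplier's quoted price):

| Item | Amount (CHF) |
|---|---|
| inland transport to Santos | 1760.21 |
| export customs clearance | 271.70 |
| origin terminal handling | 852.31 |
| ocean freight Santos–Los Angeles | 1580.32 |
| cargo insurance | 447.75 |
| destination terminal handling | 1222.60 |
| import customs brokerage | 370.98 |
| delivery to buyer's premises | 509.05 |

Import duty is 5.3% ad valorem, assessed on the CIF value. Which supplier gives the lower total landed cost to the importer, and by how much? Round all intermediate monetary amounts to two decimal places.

Supplier A (CFR):
CIF value = CFR price + insurance = 435505.80 + 447.75 = 435953.55
Import duty = 435953.55 × 5.3% = 23105.54
Buyer bears (A): 447.75 + 1222.60 + 370.98 + 509.05 = 2550.38
Landed cost (A) = invoice 435505.80 + 2550.38 + duty 23105.54 = 461161.72
Supplier B (EXW):
CIF value = EXW price + inland to port + export clearance + origin terminal + freight + insurance = 421601.46 + 1760.21 + 271.70 + 852.31 + 1580.32 + 447.75 = 426513.75
Import duty = 426513.75 × 5.3% = 22605.23
Buyer bears (B): 1760.21 + 271.70 + 852.31 + 1580.32 + 447.75 + 1222.60 + 370.98 + 509.05 = 7014.92
Landed cost (B) = invoice 421601.46 + 7014.92 + duty 22605.23 = 451221.61
Difference = |461161.72 − 451221.61| = 9940.11

Supplier B is cheaper by CHF 9940.11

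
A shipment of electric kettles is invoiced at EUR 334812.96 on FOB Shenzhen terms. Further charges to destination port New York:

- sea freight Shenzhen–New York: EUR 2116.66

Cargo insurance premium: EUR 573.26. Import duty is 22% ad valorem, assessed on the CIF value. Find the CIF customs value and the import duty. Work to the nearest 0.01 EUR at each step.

CIF = FOB price + freight + insurance
CIF = 334812.96 + 2116.66 + 573.26 = 337502.88
Import duty = 337502.88 × 22% = 74250.63

CIF value: EUR 337502.88; import duty: EUR 74250.63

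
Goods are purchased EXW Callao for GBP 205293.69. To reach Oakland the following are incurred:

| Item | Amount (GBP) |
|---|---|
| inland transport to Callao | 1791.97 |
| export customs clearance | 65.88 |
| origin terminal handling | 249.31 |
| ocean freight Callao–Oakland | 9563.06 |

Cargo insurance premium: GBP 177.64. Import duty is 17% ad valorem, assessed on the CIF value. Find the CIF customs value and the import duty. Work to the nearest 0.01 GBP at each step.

CIF = EXW price + pre-shipment costs + freight + insurance
CIF = 205293.69 + 1791.97 + 65.88 + 249.31 + 9563.06 + 177.64 = 217141.55
Import duty = 217141.55 × 17% = 36914.06

CIF value: GBP 217141.55; import duty: GBP 36914.06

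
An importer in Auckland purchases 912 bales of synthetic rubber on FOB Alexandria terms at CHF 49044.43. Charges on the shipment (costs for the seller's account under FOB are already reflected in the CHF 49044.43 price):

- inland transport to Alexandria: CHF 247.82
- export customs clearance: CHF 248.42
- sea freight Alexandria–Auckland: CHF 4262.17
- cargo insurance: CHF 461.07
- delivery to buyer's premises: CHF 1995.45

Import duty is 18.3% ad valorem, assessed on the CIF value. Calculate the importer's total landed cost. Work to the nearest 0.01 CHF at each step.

FOB: the seller bears costs until goods are on board at the origin port; the buyer bears freight, insurance and all costs thereafter.
Already in the invoice (seller's account under FOB): inland to port, export clearance — exclude.
CIF value = FOB price + freight + insurance = 49044.43 + 4262.17 + 461.07 = 53767.67
Import duty = 53767.67 × 18.3% = 9839.48
Buyer bears: freight 4262.17 + insurance 461.07 + delivery 1995.45 + duty 9839.48 = 16558.17
Landed cost = invoice 49044.43 + 16558.17 = 65602.60

Total landed cost: CHF 65602.60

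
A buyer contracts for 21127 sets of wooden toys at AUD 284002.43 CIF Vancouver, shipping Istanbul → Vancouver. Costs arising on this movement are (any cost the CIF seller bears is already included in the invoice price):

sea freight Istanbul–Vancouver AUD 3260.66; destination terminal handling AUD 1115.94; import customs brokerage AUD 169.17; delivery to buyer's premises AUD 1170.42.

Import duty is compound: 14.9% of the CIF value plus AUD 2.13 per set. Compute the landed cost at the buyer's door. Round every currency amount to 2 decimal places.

Total landed cost: AUD 373774.83

CIF: the seller pays costs through ocean freight and marine insurance to the destination port.
Already in the invoice (seller's account under CIF): freight — exclude.
The CIF price already equals the CIF value: 284002.43
Ad valorem component: 284002.43 × 14.9% = 42316.36
Specific component: 21127 × 2.13 = 45000.51
Import duty = 42316.36 + 45000.51 = 87316.87
Buyer bears: destination terminal 1115.94 + brokerage 169.17 + delivery 1170.42 + duty 87316.87 = 89772.40
Landed cost = invoice 284002.43 + 89772.40 = 373774.83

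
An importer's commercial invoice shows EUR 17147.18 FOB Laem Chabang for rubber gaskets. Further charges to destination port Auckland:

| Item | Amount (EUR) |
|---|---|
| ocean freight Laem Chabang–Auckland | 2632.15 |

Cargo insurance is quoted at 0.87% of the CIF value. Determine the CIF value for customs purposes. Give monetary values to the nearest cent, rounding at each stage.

Let C be the CIF value. C = FOB price + freight + 0.87% × C
C − 0.87% × C = 17147.18 + 2632.15
0.9913 × C = 19779.33
C = 19779.33 / 0.9913 = 19952.92
Insurance premium = 0.87% × 19952.92 = 173.59

CIF value: EUR 19952.92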